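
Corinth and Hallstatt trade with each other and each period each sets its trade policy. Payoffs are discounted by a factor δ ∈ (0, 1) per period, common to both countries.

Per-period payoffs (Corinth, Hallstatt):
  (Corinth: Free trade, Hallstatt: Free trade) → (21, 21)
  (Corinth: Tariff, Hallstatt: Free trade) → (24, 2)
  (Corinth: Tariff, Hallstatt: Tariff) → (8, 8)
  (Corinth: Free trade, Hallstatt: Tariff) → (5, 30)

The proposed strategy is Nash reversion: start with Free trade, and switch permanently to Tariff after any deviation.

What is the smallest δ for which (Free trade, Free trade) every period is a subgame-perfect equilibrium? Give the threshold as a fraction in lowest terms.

9/22

Corinth's threshold: (24−21)/(24−8) = 3/16.
Hallstatt's threshold: (30−21)/(30−8) = 9/22.
3/16 < 9/22, so Hallstatt binds and δ* = 9/22.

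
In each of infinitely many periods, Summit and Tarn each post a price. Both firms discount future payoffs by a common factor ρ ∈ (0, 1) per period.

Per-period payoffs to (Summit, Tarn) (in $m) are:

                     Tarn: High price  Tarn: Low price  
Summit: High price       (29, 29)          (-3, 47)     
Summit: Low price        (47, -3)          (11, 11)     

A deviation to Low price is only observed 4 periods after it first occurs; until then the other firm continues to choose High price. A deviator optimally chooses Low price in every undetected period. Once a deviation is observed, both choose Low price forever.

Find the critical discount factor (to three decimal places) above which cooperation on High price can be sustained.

Deviating for the 4 undetected periods gains 47−29 = 18 per period over cooperation, then loses 29−11 = 18 per period forever once punishment starts.
Gain: 18(1 + ρ + … + ρ^3); loss: 18·ρ^4/(1−ρ).
No profitable deviation ⇔ 18(1−ρ^4) ≤ 18·ρ^4, i.e. ρ^4 ≥ 18/(18+18) = 1/2.
Hence ρ ≥ (1/2)^(1/4) ≈ 0.841.

0.841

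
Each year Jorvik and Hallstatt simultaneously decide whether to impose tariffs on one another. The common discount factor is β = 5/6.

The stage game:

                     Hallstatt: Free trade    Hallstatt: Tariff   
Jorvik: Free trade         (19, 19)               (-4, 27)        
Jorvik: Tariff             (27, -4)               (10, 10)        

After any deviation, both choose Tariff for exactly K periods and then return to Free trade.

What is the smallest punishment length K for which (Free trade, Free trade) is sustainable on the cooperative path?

No profitable deviation requires (19−10)(β+…+β^K) ≥ 27−19, i.e. β+…+β^K ≥ 8/9 ≈ 0.8889.
With β = 5/6, the partial sums are K=1: 0.8333, K=2: 1.5278.
K = 2 is the first length at which the sum reaches 0.8889.

2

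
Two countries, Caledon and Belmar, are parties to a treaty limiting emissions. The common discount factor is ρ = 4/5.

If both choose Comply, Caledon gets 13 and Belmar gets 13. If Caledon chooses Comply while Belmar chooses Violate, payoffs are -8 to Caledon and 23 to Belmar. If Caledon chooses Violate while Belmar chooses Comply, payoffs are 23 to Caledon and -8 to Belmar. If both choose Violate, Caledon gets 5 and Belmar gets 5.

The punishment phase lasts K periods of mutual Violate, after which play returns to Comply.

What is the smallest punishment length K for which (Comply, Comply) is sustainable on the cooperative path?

IC: ρ(1−ρ^K)/(1−ρ) ≥ (23−13)/(13−5) = 5/4.
With ρ = 4/5: need 1 − ρ^K ≥ 5/4·(1−4/5)/(4/5), i.e. ρ^K ≤ 0.6875.
Since (4/5)^1 = 0.8000 and (4/5)^2 = 0.6400, the smallest such K is 2.

2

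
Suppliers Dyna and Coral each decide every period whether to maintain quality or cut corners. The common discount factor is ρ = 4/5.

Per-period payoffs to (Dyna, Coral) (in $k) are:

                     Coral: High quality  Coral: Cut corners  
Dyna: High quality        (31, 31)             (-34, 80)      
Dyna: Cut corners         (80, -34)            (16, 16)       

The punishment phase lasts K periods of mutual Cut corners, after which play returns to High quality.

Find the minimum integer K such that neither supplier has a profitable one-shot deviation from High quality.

Need Σ_{k=1}^{K} ρ^k ≥ (80−31)/(31−16) = 3.2667 at ρ = 4/5.
At K = 7 the sum is 3.1611 < 3.2667; at K = 8 it is 3.3289 ≥ 3.2667.
So the minimum punishment length is K = 8.

8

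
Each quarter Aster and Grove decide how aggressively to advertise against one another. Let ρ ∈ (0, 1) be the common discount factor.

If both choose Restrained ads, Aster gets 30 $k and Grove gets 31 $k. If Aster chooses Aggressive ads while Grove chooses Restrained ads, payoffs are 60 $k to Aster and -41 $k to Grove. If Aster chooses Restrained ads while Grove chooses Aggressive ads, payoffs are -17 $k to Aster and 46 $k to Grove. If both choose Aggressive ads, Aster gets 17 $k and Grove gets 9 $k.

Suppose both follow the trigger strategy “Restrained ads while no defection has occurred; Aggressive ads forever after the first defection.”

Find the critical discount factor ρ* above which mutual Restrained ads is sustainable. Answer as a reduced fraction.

Aster: cooperation gives 30 each period; deviation gives 60 once then 17 forever.
  30/(1−ρ) ≥ 60 + 17ρ/(1−ρ) ⇒ ρ ≥ 30/43.
Grove: cooperation gives 31 each period; deviation gives 46 once then 9 forever.
  ρ ≥ 15/37.
Both must hold, so the binding constraint is Aster's: ρ ≥ 30/43.

30/43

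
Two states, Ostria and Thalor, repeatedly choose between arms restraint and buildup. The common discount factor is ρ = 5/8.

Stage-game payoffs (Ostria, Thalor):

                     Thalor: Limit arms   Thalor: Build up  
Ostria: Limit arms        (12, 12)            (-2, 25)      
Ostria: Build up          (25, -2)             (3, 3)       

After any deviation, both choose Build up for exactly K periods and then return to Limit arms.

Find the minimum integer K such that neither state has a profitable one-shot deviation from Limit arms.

IC: ρ(1−ρ^K)/(1−ρ) ≥ (25−12)/(12−3) = 13/9.
With ρ = 5/8: need 1 − ρ^K ≥ 13/9·(1−5/8)/(5/8), i.e. ρ^K ≤ 0.1333.
Since (5/8)^4 = 0.1526 and (5/8)^5 = 0.0954, the smallest such K is 5.

5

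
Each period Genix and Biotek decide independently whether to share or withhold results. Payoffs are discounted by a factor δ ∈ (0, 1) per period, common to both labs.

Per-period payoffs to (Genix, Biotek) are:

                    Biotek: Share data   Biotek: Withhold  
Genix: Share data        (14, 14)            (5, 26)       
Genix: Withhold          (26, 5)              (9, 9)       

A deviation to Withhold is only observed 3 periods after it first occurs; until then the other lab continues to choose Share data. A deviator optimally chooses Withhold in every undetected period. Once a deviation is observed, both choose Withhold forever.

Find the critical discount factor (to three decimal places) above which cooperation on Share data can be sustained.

0.890

The best deviation is to choose Withhold for all 3 undetected periods, earning 26 each, then 9 forever once detected.
Deviation value: 26(1−δ^3)/(1−δ) + 9δ^3/(1−δ); cooperation value: 14/(1−δ).
IC: 14 ≥ 26(1−δ^3) + 9δ^3 = 26 − 17δ^3.
So δ^3 ≥ 12/17, giving δ ≥ (12/17)^(1/3) ≈ 0.890.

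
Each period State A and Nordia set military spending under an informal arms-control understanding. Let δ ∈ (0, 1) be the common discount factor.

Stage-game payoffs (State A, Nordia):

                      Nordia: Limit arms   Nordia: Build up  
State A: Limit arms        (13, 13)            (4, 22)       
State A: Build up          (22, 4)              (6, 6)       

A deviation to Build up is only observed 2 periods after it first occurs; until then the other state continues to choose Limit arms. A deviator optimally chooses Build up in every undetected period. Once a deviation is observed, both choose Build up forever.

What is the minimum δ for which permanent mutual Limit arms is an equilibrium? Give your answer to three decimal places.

The best deviation is to choose Build up for all 2 undetected periods, earning 22 each, then 6 forever once detected.
Deviation value: 22(1−δ^2)/(1−δ) + 6δ^2/(1−δ); cooperation value: 13/(1−δ).
IC: 13 ≥ 22(1−δ^2) + 6δ^2 = 22 − 16δ^2.
So δ^2 ≥ 9/16, giving δ ≥ (9/16)^(1/2) ≈ 0.750.

0.750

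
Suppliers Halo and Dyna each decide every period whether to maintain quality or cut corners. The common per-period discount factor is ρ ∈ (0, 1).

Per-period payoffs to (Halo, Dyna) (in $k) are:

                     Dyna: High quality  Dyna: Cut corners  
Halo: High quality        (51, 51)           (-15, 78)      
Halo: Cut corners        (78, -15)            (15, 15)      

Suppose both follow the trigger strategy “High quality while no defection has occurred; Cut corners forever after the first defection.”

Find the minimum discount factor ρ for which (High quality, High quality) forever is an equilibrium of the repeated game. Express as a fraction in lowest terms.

3/7

Under grim trigger the critical discount factor is (T−C)/(T−P) with T = 78, C = 51, P = 15.
ρ* = (78−51)/(78−15) = 27/63 = 3/7.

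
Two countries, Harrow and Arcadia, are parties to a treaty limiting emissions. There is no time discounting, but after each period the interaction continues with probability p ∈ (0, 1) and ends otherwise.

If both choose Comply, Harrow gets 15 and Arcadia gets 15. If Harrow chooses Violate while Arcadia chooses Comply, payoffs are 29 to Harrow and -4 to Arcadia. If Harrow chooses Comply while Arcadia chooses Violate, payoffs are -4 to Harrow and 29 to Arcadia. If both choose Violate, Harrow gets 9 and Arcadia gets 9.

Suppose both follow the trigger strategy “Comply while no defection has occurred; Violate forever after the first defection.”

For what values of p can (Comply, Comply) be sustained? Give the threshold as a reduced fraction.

Expected cooperation value is 15 + p·15 + p²·15 + … = 15/(1−p); deviation gives 29 + p·9/(1−p).
15 ≥ 29(1−p) + 9p ⇒ 20p ≥ 14 ⇒ p ≥ 14/20 = 7/10.

7/10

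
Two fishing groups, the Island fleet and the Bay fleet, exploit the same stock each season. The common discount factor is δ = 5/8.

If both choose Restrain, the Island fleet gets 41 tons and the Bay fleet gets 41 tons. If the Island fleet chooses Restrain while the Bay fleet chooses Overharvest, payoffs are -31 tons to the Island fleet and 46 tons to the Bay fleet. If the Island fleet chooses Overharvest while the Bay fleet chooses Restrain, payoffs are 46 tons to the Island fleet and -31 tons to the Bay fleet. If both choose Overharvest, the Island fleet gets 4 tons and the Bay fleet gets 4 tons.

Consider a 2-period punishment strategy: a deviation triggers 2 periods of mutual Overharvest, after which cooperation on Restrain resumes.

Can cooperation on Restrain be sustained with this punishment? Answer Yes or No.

IC: δ+…+δ^2 ≥ (46−41)/(41−4) = 5/37.
At δ = 5/8: partial sum = 1.0156 ≥ 0.1351. Cooperation sustainable.

Yes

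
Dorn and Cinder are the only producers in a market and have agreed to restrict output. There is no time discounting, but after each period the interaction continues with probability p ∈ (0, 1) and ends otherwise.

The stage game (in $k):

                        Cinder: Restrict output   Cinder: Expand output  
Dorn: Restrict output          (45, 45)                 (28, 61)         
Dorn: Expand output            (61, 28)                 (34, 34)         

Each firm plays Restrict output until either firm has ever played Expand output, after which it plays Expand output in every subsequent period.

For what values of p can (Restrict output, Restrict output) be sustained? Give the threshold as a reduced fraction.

With no time discounting, the continuation probability p plays the role of the discount factor.
Grim-trigger IC: 45/(1−p) ≥ 61 + 34p/(1−p) ⇒ p ≥ (61−45)/(61−34) = 16/27.

16/27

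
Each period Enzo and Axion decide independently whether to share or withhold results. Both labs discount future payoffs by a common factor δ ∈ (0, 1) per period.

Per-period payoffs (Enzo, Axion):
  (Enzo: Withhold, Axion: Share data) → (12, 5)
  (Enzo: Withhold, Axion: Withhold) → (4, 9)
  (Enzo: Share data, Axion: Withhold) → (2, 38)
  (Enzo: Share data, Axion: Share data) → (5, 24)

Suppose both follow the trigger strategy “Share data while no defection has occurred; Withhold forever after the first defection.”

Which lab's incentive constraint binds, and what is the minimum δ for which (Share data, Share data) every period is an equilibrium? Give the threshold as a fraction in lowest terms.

Enzo: cooperation gives 5 each period; deviation gives 12 once then 4 forever.
  5/(1−δ) ≥ 12 + 4δ/(1−δ) ⇒ δ ≥ 7/8.
Axion: cooperation gives 24 each period; deviation gives 38 once then 9 forever.
  δ ≥ 14/29.
Both must hold, so the binding constraint is Enzo's: δ ≥ 7/8.

Enzo; δ ≥ 7/8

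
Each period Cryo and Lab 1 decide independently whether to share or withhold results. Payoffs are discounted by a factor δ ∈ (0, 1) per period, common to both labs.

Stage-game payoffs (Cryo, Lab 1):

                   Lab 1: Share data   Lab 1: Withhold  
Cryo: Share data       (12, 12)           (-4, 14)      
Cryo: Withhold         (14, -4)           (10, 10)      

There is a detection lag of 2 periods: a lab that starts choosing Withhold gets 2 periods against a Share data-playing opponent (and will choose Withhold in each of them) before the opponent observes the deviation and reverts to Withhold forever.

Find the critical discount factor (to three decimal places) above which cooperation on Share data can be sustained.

0.707

Deviating for the 2 undetected periods gains 14−12 = 2 per period over cooperation, then loses 12−10 = 2 per period forever once punishment starts.
Gain: 2(1 + δ + … + δ^1); loss: 2·δ^2/(1−δ).
No profitable deviation ⇔ 2(1−δ^2) ≤ 2·δ^2, i.e. δ^2 ≥ 2/(2+2) = 1/2.
Hence δ ≥ (1/2)^(1/2) ≈ 0.707.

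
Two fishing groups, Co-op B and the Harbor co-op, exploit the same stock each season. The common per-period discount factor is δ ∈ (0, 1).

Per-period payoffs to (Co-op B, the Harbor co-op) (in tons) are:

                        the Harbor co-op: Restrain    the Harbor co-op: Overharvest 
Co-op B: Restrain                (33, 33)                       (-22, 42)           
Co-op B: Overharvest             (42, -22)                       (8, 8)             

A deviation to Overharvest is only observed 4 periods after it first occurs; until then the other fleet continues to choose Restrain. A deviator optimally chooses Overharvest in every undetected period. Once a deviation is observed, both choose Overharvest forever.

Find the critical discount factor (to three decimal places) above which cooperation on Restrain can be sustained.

Deviating for the 4 undetected periods gains 42−33 = 9 per period over cooperation, then loses 33−8 = 25 per period forever once punishment starts.
Gain: 9(1 + δ + … + δ^3); loss: 25·δ^4/(1−δ).
No profitable deviation ⇔ 9(1−δ^4) ≤ 25·δ^4, i.e. δ^4 ≥ 9/(9+25) = 9/34.
Hence δ ≥ (9/34)^(1/4) ≈ 0.717.

0.717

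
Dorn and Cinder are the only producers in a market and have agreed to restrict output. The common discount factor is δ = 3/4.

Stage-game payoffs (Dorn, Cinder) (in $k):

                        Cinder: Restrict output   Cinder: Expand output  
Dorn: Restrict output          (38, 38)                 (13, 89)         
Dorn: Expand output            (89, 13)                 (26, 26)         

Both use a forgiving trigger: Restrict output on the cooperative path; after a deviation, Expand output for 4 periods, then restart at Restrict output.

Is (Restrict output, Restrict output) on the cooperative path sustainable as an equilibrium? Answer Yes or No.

A one-shot deviation gives 89 now, then 26 for 4 periods, then back to 38.
Gain from deviating: (89−38) today; loss: (38−26) in each of the next 4 periods.
No-deviation condition: (38−26)(δ+…+δ^4) ≥ 89−38, i.e. δ+…+δ^4 ≥ 17/4.
At δ = 3/4: δ+…+δ^4 = 2.0508 < 4.2500.
So cooperation is not sustainable.

No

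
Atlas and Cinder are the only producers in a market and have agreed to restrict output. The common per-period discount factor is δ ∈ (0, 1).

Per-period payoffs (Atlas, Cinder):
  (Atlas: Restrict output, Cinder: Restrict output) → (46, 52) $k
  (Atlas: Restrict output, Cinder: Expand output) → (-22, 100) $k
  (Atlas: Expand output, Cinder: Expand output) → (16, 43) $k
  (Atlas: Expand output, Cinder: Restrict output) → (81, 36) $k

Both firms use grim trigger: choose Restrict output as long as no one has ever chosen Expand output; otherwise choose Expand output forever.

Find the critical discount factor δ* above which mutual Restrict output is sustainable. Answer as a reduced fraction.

16/19

Atlas's threshold: (81−46)/(81−16) = 7/13.
Cinder's threshold: (100−52)/(100−43) = 16/19.
7/13 < 16/19, so Cinder binds and δ* = 16/19.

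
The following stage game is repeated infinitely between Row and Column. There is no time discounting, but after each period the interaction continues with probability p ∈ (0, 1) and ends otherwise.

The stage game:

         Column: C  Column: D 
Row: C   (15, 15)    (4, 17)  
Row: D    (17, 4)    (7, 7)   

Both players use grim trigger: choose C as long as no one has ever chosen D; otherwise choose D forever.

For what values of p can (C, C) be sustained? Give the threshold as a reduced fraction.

Expected cooperation value is 15 + p·15 + p²·15 + … = 15/(1−p); deviation gives 17 + p·7/(1−p).
15 ≥ 17(1−p) + 7p ⇒ 10p ≥ 2 ⇒ p ≥ 2/10 = 1/5.

1/5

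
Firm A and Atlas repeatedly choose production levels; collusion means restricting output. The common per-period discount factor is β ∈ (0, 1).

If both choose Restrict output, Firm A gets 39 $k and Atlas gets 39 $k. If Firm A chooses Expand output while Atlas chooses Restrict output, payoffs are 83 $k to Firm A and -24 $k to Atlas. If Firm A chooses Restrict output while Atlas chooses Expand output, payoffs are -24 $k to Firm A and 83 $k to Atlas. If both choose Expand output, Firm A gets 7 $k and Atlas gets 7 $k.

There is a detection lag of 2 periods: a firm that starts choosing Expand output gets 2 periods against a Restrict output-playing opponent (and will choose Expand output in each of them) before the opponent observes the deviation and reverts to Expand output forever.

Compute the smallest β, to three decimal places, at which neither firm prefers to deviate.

Deviating for the 2 undetected periods gains 83−39 = 44 per period over cooperation, then loses 39−7 = 32 per period forever once punishment starts.
Gain: 44(1 + β + … + β^1); loss: 32·β^2/(1−β).
No profitable deviation ⇔ 44(1−β^2) ≤ 32·β^2, i.e. β^2 ≥ 44/(44+32) = 11/19.
Hence β ≥ (11/19)^(1/2) ≈ 0.761.

0.761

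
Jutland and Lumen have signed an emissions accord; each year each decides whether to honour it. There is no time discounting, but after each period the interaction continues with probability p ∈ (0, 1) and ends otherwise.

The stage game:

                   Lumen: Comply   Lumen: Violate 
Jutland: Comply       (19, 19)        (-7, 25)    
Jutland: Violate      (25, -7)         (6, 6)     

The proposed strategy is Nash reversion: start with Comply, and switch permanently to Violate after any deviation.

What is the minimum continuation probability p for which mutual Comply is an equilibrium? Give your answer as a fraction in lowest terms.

6/19

With no time discounting, the continuation probability p plays the role of the discount factor.
Grim-trigger IC: 19/(1−p) ≥ 25 + 6p/(1−p) ⇒ p ≥ (25−19)/(25−6) = 6/19.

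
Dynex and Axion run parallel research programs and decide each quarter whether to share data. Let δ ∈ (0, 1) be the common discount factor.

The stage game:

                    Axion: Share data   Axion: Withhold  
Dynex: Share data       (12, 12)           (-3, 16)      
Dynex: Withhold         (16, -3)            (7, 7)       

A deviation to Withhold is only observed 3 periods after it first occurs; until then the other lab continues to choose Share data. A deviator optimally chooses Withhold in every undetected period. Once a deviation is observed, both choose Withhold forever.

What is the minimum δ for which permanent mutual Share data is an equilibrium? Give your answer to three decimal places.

Deviating for the 3 undetected periods gains 16−12 = 4 per period over cooperation, then loses 12−7 = 5 per period forever once punishment starts.
Gain: 4(1 + δ + … + δ^2); loss: 5·δ^3/(1−δ).
No profitable deviation ⇔ 4(1−δ^3) ≤ 5·δ^3, i.e. δ^3 ≥ 4/(4+5) = 4/9.
Hence δ ≥ (4/9)^(1/3) ≈ 0.763.

0.763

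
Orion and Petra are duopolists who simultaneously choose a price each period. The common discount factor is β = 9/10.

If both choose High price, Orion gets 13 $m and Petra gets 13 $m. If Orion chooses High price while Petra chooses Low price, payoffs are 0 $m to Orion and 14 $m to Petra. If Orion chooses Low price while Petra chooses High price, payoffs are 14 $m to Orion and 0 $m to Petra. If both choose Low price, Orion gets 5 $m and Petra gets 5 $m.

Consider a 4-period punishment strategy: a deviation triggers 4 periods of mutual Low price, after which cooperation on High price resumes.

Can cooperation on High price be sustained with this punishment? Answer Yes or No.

Yes

A one-shot deviation gives 14 now, then 5 for 4 periods, then back to 13.
Gain from deviating: (14−13) today; loss: (13−5) in each of the next 4 periods.
No-deviation condition: (13−5)(β+…+β^4) ≥ 14−13, i.e. β+…+β^4 ≥ 1/8.
At β = 9/10: β+…+β^4 = 3.0951 ≥ 0.1250.
So cooperation is sustainable.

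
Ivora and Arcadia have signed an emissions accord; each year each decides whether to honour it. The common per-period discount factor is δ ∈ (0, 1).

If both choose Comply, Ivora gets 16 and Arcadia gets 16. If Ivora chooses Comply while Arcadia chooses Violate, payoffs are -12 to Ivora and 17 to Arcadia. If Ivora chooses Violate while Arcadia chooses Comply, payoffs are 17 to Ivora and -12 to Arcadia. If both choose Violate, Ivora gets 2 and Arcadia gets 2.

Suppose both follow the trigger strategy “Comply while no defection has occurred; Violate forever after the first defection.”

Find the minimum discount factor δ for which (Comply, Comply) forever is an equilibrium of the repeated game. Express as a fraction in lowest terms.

Cooperation forever yields 16 each period: 16/(1−δ).
Deviating yields 17 once, then 2 forever: 17 + 2δ/(1−δ).
No profitable deviation requires 16/(1−δ) ≥ 17 + 2δ/(1−δ).
Multiplying by (1−δ): 16 ≥ 17(1−δ) + 2δ = 17 − 15δ.
So 15δ ≥ 1, i.e. δ ≥ 1/15.

1/15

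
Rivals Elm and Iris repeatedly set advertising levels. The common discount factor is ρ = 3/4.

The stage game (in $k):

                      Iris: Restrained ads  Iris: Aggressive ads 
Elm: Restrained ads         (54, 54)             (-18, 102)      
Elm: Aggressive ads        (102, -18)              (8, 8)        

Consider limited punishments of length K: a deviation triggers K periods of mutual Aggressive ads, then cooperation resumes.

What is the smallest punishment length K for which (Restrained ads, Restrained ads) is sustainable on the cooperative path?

2

No profitable deviation requires (54−8)(ρ+…+ρ^K) ≥ 102−54, i.e. ρ+…+ρ^K ≥ 24/23 ≈ 1.0435.
With ρ = 3/4, the partial sums are K=1: 0.7500, K=2: 1.3125.
K = 2 is the first length at which the sum reaches 1.0435.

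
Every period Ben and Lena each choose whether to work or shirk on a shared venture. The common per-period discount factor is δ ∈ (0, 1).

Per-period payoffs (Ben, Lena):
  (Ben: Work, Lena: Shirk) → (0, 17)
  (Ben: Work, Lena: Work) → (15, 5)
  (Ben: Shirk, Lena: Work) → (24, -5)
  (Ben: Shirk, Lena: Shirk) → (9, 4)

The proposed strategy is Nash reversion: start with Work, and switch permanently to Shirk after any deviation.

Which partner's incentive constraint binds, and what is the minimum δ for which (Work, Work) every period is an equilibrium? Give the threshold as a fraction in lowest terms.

Ben: cooperation gives 15 each period; deviation gives 24 once then 9 forever.
  15/(1−δ) ≥ 24 + 9δ/(1−δ) ⇒ δ ≥ 9/15 = 3/5.
Lena: cooperation gives 5 each period; deviation gives 17 once then 4 forever.
  δ ≥ 12/13.
Both must hold, so the binding constraint is Lena's: δ ≥ 12/13.

Lena; δ ≥ 12/13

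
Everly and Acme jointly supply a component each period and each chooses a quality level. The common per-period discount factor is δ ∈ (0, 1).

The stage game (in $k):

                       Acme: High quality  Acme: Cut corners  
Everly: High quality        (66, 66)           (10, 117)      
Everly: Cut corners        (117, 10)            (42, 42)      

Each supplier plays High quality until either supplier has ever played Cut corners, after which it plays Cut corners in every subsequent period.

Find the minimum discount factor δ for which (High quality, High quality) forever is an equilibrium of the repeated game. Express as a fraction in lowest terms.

17/25

Under grim trigger the critical discount factor is (T−C)/(T−P) with T = 117, C = 66, P = 42.
δ* = (117−66)/(117−42) = 51/75 = 17/25.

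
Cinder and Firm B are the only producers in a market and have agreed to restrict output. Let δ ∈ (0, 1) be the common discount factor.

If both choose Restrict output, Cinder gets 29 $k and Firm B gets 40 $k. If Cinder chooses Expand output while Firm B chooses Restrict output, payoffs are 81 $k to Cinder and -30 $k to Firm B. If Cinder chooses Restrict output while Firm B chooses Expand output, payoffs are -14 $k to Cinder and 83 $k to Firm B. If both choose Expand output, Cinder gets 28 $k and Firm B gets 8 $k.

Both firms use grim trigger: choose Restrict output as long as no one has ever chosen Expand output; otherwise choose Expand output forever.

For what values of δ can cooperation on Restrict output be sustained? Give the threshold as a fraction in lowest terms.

For Cinder: deviation gain 81−29 = 52, per-period punishment loss 29−28 = 1. IC gives δ ≥ 52/53.
For Firm B: gain 43, loss 32 per period, so δ ≥ 43/75.
The tighter constraint is Cinder's, so cooperation needs δ ≥ 52/53.

52/53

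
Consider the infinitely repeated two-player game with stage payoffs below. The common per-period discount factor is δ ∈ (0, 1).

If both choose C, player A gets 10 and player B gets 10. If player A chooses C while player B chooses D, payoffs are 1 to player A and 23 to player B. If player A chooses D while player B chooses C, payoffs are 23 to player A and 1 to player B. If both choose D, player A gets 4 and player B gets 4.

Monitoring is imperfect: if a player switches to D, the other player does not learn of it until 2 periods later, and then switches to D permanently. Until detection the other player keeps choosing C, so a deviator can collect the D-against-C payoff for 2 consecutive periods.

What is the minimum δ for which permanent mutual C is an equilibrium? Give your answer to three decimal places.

Deviating for the 2 undetected periods gains 23−10 = 13 per period over cooperation, then loses 10−4 = 6 per period forever once punishment starts.
Gain: 13(1 + δ + … + δ^1); loss: 6·δ^2/(1−δ).
No profitable deviation ⇔ 13(1−δ^2) ≤ 6·δ^2, i.e. δ^2 ≥ 13/(13+6) = 13/19.
Hence δ ≥ (13/19)^(1/2) ≈ 0.827.

0.827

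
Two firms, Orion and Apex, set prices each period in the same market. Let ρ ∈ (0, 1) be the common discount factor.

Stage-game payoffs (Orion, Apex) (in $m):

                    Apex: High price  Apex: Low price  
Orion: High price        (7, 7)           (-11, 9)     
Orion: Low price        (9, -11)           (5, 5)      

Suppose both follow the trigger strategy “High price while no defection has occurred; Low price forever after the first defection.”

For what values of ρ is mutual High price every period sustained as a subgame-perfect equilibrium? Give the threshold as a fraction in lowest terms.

1/2

7/(1−ρ) ≥ 9 + 5ρ/(1−ρ)
7 ≥ 9 − 4ρ
ρ ≥ 2/4 = 1/2.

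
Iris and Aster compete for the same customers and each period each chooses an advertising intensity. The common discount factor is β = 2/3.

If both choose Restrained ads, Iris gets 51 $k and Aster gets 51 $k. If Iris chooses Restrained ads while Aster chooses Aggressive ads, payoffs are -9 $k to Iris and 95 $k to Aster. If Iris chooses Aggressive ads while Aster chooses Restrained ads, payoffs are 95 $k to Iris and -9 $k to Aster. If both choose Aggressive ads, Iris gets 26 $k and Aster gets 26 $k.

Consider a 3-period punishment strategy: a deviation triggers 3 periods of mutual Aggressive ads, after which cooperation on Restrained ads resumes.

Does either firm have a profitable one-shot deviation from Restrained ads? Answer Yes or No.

A one-shot deviation gives 95 now, then 26 for 3 periods, then back to 51.
Gain from deviating: (95−51) today; loss: (51−26) in each of the next 3 periods.
No-deviation condition: (51−26)(β+…+β^3) ≥ 95−51, i.e. β+…+β^3 ≥ 44/25.
At β = 2/3: β+…+β^3 = 1.4074 < 1.7600.
So cooperation is not sustainable.

Yes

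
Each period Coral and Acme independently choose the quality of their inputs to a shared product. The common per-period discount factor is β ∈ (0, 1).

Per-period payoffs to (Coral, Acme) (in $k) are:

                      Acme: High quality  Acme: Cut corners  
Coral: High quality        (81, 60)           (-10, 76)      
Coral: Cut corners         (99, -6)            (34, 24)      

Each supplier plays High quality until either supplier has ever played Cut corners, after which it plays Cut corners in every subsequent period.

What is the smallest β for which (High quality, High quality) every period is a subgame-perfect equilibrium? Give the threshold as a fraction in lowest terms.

Coral: cooperation gives 81 each period; deviation gives 99 once then 34 forever.
  81/(1−β) ≥ 99 + 34β/(1−β) ⇒ β ≥ 18/65.
Acme: cooperation gives 60 each period; deviation gives 76 once then 24 forever.
  β ≥ 16/52 = 4/13.
Both must hold, so the binding constraint is Acme's: β ≥ 4/13.

4/13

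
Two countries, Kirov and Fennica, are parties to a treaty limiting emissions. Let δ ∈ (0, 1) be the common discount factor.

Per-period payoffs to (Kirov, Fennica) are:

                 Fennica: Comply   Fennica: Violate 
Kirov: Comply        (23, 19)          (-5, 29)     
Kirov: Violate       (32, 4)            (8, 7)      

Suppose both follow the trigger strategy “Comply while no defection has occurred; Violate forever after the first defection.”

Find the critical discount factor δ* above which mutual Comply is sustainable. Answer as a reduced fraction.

5/11

Kirov: cooperation gives 23 each period; deviation gives 32 once then 8 forever.
  23/(1−δ) ≥ 32 + 8δ/(1−δ) ⇒ δ ≥ 9/24 = 3/8.
Fennica: cooperation gives 19 each period; deviation gives 29 once then 7 forever.
  δ ≥ 10/22 = 5/11.
Both must hold, so the binding constraint is Fennica's: δ ≥ 5/11.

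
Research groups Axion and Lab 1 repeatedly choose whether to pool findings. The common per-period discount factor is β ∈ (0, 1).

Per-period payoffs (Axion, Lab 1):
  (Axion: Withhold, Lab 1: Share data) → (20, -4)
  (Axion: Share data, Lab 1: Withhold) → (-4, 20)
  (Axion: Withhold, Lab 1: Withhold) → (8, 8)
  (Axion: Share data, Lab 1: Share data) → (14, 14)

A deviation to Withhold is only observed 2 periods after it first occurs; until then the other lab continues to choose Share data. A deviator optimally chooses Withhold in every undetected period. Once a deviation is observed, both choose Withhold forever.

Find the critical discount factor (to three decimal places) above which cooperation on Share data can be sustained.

A deviator earns 20 for 2 periods, then 8 forever; cooperating earns 14 forever. Multiplying the IC by (1−β):
14 ≥ 20(1−β^2) + 8β^2, so 12·β^2 ≥ 6 and β^2 ≥ 1/2.
β ≥ (1/2)^(1/2) ≈ 0.707.

0.707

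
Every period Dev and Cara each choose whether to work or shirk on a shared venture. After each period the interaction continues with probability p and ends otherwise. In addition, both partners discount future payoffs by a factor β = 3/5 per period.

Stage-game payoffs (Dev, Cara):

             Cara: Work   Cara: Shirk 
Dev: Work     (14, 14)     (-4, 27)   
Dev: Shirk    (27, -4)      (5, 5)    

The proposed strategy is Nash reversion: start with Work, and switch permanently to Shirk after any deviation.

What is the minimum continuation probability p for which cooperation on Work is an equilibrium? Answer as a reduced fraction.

With continuation probability p and discount β, the effective per-period discount factor is βp.
Grim-trigger IC: βp ≥ (27−14)/(27−5) = 13/22.
So p ≥ (13/22)/(3/5) = 65/66.

65/66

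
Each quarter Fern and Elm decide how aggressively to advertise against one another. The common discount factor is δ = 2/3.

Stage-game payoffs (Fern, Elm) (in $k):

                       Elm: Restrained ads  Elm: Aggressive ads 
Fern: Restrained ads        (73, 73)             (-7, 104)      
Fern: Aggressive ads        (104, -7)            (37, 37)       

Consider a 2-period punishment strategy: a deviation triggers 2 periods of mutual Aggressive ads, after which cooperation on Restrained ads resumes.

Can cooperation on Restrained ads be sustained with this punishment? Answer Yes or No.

Yes

A one-shot deviation gives 104 now, then 37 for 2 periods, then back to 73.
Gain from deviating: (104−73) today; loss: (73−37) in each of the next 2 periods.
No-deviation condition: (73−37)(δ+…+δ^2) ≥ 104−73, i.e. δ+…+δ^2 ≥ 31/36.
At δ = 2/3: δ+…+δ^2 = 1.1111 ≥ 0.8611.
So cooperation is sustainable.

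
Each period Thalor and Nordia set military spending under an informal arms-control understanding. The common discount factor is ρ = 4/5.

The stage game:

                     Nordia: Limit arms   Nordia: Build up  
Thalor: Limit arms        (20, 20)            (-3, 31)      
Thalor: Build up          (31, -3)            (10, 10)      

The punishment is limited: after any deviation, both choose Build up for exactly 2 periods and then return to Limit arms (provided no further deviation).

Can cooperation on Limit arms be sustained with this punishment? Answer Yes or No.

Yes

A one-shot deviation gives 31 now, then 10 for 2 periods, then back to 20.
Gain from deviating: (31−20) today; loss: (20−10) in each of the next 2 periods.
No-deviation condition: (20−10)(ρ+…+ρ^2) ≥ 31−20, i.e. ρ+…+ρ^2 ≥ 11/10.
At ρ = 4/5: ρ+…+ρ^2 = 1.4400 ≥ 1.1000.
So cooperation is sustainable.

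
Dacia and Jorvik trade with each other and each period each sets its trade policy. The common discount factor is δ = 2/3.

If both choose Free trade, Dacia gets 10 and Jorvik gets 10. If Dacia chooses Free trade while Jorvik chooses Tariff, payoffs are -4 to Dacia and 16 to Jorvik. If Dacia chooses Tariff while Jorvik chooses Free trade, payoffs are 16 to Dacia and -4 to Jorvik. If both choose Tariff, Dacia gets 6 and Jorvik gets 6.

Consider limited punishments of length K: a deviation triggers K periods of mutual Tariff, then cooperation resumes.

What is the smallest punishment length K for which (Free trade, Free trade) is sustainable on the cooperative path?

IC: δ(1−δ^K)/(1−δ) ≥ (16−10)/(10−6) = 3/2.
With δ = 2/3: need 1 − δ^K ≥ 3/2·(1−2/3)/(2/3), i.e. δ^K ≤ 0.2500.
Since (2/3)^3 = 0.2963 and (2/3)^4 = 0.1975, the smallest such K is 4.

4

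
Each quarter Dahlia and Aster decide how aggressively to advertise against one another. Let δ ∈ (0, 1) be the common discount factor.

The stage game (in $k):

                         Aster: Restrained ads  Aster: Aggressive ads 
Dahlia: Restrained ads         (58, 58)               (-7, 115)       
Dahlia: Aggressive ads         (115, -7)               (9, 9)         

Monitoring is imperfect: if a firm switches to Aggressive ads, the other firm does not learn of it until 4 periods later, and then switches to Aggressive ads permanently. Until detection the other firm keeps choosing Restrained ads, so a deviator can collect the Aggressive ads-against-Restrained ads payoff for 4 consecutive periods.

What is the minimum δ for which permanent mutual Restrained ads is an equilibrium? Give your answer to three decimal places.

Deviating for the 4 undetected periods gains 115−58 = 57 per period over cooperation, then loses 58−9 = 49 per period forever once punishment starts.
Gain: 57(1 + δ + … + δ^3); loss: 49·δ^4/(1−δ).
No profitable deviation ⇔ 57(1−δ^4) ≤ 49·δ^4, i.e. δ^4 ≥ 57/(57+49) = 57/106.
Hence δ ≥ (57/106)^(1/4) ≈ 0.856.

0.856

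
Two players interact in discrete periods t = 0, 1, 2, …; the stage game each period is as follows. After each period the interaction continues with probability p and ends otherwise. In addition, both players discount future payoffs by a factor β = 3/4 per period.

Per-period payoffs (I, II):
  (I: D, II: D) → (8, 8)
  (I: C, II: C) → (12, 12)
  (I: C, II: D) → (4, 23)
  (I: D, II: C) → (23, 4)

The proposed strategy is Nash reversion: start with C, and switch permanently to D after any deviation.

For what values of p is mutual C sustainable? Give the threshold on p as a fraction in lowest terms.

44/45

Expected continuation weight on next period's payoff is β·p = 3/4·p, which plays the role of the discount factor.
Cooperation requires 3/4·p ≥ (23−12)/(23−8) = 11/15, hence p ≥ 44/45.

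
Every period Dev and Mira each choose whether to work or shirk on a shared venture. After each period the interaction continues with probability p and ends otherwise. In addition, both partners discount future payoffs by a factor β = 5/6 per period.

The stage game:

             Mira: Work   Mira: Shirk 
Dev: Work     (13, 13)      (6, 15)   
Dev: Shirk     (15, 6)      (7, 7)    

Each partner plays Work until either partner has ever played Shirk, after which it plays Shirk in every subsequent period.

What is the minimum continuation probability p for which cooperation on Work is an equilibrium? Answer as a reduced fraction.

3/10

Expected continuation weight on next period's payoff is β·p = 5/6·p, which plays the role of the discount factor.
Cooperation requires 5/6·p ≥ (15−13)/(15−7) = 1/4, hence p ≥ 3/10.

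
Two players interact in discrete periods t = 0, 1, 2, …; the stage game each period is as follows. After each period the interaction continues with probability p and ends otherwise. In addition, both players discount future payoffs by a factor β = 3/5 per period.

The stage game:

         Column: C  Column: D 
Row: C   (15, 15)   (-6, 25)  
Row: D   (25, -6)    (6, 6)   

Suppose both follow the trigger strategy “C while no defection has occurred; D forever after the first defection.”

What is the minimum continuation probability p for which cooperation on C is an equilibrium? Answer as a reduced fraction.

50/57

With continuation probability p and discount β, the effective per-period discount factor is βp.
Grim-trigger IC: βp ≥ (25−15)/(25−6) = 10/19.
So p ≥ (10/19)/(3/5) = 50/57.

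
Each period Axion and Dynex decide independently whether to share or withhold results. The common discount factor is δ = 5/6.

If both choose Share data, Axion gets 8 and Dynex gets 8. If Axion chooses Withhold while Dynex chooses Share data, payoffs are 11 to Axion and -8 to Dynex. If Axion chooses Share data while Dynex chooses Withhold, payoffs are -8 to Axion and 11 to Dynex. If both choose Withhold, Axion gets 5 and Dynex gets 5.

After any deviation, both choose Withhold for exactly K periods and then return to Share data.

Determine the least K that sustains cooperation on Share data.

2

No profitable deviation requires (8−5)(δ+…+δ^K) ≥ 11−8, i.e. δ+…+δ^K ≥ 1 ≈ 1.0000.
With δ = 5/6, the partial sums are K=1: 0.8333, K=2: 1.5278.
K = 2 is the first length at which the sum reaches 1.0000.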